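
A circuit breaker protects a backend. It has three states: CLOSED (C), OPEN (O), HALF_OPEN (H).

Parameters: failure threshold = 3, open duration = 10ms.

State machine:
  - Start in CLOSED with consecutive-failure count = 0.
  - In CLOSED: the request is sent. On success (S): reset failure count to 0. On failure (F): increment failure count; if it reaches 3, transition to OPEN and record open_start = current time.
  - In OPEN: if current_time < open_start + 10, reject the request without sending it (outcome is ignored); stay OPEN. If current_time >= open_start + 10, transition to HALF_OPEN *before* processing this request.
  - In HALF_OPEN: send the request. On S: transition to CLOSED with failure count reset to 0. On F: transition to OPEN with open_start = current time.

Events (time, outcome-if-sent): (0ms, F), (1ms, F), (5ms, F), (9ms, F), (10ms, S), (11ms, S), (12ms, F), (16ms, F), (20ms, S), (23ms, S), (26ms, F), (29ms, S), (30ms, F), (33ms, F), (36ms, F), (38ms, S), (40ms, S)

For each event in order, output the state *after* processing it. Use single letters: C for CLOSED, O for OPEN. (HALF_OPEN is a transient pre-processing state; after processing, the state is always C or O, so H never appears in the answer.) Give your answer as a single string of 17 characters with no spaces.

Answer: CCOOOOOOOOOOOOOOO

Derivation:
State after each event:
  event#1 t=0ms outcome=F: state=CLOSED
  event#2 t=1ms outcome=F: state=CLOSED
  event#3 t=5ms outcome=F: state=OPEN
  event#4 t=9ms outcome=F: state=OPEN
  event#5 t=10ms outcome=S: state=OPEN
  event#6 t=11ms outcome=S: state=OPEN
  event#7 t=12ms outcome=F: state=OPEN
  event#8 t=16ms outcome=F: state=OPEN
  event#9 t=20ms outcome=S: state=OPEN
  event#10 t=23ms outcome=S: state=OPEN
  event#11 t=26ms outcome=F: state=OPEN
  event#12 t=29ms outcome=S: state=OPEN
  event#13 t=30ms outcome=F: state=OPEN
  event#14 t=33ms outcome=F: state=OPEN
  event#15 t=36ms outcome=F: state=OPEN
  event#16 t=38ms outcome=S: state=OPEN
  event#17 t=40ms outcome=S: state=OPEN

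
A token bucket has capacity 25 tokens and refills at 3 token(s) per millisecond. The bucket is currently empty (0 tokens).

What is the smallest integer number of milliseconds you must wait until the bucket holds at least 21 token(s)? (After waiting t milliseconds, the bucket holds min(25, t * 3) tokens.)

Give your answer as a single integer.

Answer: 7

Derivation:
Need t * 3 >= 21, so t >= 21/3.
Smallest integer t = ceil(21/3) = 7.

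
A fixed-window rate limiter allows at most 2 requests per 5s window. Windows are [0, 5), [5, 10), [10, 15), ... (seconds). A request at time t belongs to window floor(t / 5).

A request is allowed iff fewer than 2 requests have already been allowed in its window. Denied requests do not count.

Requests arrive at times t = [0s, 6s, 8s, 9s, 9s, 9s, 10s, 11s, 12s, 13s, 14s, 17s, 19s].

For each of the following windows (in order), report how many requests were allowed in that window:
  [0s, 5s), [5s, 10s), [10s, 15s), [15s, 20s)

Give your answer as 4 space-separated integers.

Answer: 1 2 2 2

Derivation:
Processing requests:
  req#1 t=0s (window 0): ALLOW
  req#2 t=6s (window 1): ALLOW
  req#3 t=8s (window 1): ALLOW
  req#4 t=9s (window 1): DENY
  req#5 t=9s (window 1): DENY
  req#6 t=9s (window 1): DENY
  req#7 t=10s (window 2): ALLOW
  req#8 t=11s (window 2): ALLOW
  req#9 t=12s (window 2): DENY
  req#10 t=13s (window 2): DENY
  req#11 t=14s (window 2): DENY
  req#12 t=17s (window 3): ALLOW
  req#13 t=19s (window 3): ALLOW

Allowed counts by window: 1 2 2 2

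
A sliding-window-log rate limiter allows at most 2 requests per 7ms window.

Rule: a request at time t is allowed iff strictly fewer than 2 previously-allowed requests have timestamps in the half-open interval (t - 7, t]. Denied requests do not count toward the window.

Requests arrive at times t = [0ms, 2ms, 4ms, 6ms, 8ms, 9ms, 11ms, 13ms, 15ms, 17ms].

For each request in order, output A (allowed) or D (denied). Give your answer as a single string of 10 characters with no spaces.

Tracking allowed requests in the window:
  req#1 t=0ms: ALLOW
  req#2 t=2ms: ALLOW
  req#3 t=4ms: DENY
  req#4 t=6ms: DENY
  req#5 t=8ms: ALLOW
  req#6 t=9ms: ALLOW
  req#7 t=11ms: DENY
  req#8 t=13ms: DENY
  req#9 t=15ms: ALLOW
  req#10 t=17ms: ALLOW

Answer: AADDAADDAA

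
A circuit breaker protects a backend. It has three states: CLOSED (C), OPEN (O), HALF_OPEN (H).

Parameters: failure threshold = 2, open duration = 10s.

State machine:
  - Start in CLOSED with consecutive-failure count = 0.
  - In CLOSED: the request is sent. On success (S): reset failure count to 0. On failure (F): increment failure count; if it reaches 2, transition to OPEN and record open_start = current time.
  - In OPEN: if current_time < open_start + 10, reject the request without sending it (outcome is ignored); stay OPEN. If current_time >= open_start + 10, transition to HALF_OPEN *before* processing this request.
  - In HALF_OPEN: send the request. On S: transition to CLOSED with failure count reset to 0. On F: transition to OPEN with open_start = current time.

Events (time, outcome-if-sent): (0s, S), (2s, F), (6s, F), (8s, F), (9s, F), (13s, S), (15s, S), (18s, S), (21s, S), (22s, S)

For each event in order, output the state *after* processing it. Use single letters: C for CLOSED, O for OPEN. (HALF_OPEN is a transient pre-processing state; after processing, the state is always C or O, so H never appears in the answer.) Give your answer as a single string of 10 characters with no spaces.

State after each event:
  event#1 t=0s outcome=S: state=CLOSED
  event#2 t=2s outcome=F: state=CLOSED
  event#3 t=6s outcome=F: state=OPEN
  event#4 t=8s outcome=F: state=OPEN
  event#5 t=9s outcome=F: state=OPEN
  event#6 t=13s outcome=S: state=OPEN
  event#7 t=15s outcome=S: state=OPEN
  event#8 t=18s outcome=S: state=CLOSED
  event#9 t=21s outcome=S: state=CLOSED
  event#10 t=22s outcome=S: state=CLOSED

Answer: CCOOOOOCCC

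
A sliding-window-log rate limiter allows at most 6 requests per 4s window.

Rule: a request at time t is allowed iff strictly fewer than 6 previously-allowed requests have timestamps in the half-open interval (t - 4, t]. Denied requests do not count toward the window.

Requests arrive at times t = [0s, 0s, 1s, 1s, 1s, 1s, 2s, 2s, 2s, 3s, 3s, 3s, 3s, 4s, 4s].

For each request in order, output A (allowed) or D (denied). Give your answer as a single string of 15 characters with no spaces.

Answer: AAAAAADDDDDDDAA

Derivation:
Tracking allowed requests in the window:
  req#1 t=0s: ALLOW
  req#2 t=0s: ALLOW
  req#3 t=1s: ALLOW
  req#4 t=1s: ALLOW
  req#5 t=1s: ALLOW
  req#6 t=1s: ALLOW
  req#7 t=2s: DENY
  req#8 t=2s: DENY
  req#9 t=2s: DENY
  req#10 t=3s: DENY
  req#11 t=3s: DENY
  req#12 t=3s: DENY
  req#13 t=3s: DENY
  req#14 t=4s: ALLOW
  req#15 t=4s: ALLOW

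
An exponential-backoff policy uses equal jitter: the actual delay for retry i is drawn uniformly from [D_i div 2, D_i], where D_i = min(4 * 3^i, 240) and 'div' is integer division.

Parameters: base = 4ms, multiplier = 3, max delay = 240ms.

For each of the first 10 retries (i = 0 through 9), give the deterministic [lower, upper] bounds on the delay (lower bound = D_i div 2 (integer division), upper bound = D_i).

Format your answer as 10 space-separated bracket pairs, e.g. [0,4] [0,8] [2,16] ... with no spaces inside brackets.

Computing bounds per retry:
  i=0: D_i=min(4*3^0,240)=4, bounds=[2,4]
  i=1: D_i=min(4*3^1,240)=12, bounds=[6,12]
  i=2: D_i=min(4*3^2,240)=36, bounds=[18,36]
  i=3: D_i=min(4*3^3,240)=108, bounds=[54,108]
  i=4: D_i=min(4*3^4,240)=240, bounds=[120,240]
  i=5: D_i=min(4*3^5,240)=240, bounds=[120,240]
  i=6: D_i=min(4*3^6,240)=240, bounds=[120,240]
  i=7: D_i=min(4*3^7,240)=240, bounds=[120,240]
  i=8: D_i=min(4*3^8,240)=240, bounds=[120,240]
  i=9: D_i=min(4*3^9,240)=240, bounds=[120,240]

Answer: [2,4] [6,12] [18,36] [54,108] [120,240] [120,240] [120,240] [120,240] [120,240] [120,240]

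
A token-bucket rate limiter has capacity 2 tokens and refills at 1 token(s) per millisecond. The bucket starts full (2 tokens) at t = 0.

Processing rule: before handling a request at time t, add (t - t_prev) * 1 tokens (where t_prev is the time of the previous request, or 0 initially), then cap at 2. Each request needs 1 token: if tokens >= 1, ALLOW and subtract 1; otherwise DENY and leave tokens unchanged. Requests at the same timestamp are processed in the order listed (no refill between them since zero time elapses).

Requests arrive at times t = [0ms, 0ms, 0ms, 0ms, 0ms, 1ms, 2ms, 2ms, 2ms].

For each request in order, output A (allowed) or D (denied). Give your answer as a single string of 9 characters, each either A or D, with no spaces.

Answer: AADDDAADD

Derivation:
Simulating step by step:
  req#1 t=0ms: ALLOW
  req#2 t=0ms: ALLOW
  req#3 t=0ms: DENY
  req#4 t=0ms: DENY
  req#5 t=0ms: DENY
  req#6 t=1ms: ALLOW
  req#7 t=2ms: ALLOW
  req#8 t=2ms: DENY
  req#9 t=2ms: DENY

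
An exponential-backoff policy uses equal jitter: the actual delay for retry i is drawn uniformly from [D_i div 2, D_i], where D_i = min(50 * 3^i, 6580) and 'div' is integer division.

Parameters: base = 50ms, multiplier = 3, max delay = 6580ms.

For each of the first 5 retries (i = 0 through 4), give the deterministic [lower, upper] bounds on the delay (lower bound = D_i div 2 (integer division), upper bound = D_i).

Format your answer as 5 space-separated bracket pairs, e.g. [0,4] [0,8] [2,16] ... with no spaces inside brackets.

Answer: [25,50] [75,150] [225,450] [675,1350] [2025,4050]

Derivation:
Computing bounds per retry:
  i=0: D_i=min(50*3^0,6580)=50, bounds=[25,50]
  i=1: D_i=min(50*3^1,6580)=150, bounds=[75,150]
  i=2: D_i=min(50*3^2,6580)=450, bounds=[225,450]
  i=3: D_i=min(50*3^3,6580)=1350, bounds=[675,1350]
  i=4: D_i=min(50*3^4,6580)=4050, bounds=[2025,4050]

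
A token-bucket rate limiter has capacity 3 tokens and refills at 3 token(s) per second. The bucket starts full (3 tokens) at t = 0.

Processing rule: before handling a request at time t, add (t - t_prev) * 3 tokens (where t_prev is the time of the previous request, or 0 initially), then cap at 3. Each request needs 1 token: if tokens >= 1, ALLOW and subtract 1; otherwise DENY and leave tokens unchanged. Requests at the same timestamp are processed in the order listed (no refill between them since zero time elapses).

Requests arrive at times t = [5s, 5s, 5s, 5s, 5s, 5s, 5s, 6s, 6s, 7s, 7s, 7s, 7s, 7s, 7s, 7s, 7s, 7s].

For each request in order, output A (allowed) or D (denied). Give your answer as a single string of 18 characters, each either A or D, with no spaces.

Answer: AAADDDDAAAAADDDDDD

Derivation:
Simulating step by step:
  req#1 t=5s: ALLOW
  req#2 t=5s: ALLOW
  req#3 t=5s: ALLOW
  req#4 t=5s: DENY
  req#5 t=5s: DENY
  req#6 t=5s: DENY
  req#7 t=5s: DENY
  req#8 t=6s: ALLOW
  req#9 t=6s: ALLOW
  req#10 t=7s: ALLOW
  req#11 t=7s: ALLOW
  req#12 t=7s: ALLOW
  req#13 t=7s: DENY
  req#14 t=7s: DENY
  req#15 t=7s: DENY
  req#16 t=7s: DENY
  req#17 t=7s: DENY
  req#18 t=7s: DENY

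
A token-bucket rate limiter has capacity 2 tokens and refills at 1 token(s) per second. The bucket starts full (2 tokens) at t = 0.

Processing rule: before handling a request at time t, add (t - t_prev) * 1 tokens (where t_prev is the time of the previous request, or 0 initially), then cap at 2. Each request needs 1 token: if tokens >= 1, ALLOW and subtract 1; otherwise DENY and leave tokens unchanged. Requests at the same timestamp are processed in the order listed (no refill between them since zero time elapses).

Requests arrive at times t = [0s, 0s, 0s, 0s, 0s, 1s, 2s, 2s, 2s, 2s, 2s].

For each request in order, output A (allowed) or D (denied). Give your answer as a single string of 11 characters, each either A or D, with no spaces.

Answer: AADDDAADDDD

Derivation:
Simulating step by step:
  req#1 t=0s: ALLOW
  req#2 t=0s: ALLOW
  req#3 t=0s: DENY
  req#4 t=0s: DENY
  req#5 t=0s: DENY
  req#6 t=1s: ALLOW
  req#7 t=2s: ALLOW
  req#8 t=2s: DENY
  req#9 t=2s: DENY
  req#10 t=2s: DENY
  req#11 t=2s: DENY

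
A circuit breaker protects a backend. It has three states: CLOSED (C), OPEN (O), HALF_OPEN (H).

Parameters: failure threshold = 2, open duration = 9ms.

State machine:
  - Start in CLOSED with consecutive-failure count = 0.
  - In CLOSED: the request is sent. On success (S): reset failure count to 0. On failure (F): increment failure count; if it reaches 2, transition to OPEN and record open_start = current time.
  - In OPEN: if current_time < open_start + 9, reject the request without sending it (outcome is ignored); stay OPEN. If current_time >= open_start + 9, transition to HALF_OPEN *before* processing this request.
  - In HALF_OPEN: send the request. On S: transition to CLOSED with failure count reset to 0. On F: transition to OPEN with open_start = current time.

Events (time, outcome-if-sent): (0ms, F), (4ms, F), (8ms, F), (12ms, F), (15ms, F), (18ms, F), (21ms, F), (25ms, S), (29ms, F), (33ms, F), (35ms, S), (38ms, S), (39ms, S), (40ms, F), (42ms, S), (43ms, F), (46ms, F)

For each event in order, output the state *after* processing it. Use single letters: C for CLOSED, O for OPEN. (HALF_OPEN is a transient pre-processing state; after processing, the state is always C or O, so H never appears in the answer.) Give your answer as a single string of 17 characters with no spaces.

State after each event:
  event#1 t=0ms outcome=F: state=CLOSED
  event#2 t=4ms outcome=F: state=OPEN
  event#3 t=8ms outcome=F: state=OPEN
  event#4 t=12ms outcome=F: state=OPEN
  event#5 t=15ms outcome=F: state=OPEN
  event#6 t=18ms outcome=F: state=OPEN
  event#7 t=21ms outcome=F: state=OPEN
  event#8 t=25ms outcome=S: state=CLOSED
  event#9 t=29ms outcome=F: state=CLOSED
  event#10 t=33ms outcome=F: state=OPEN
  event#11 t=35ms outcome=S: state=OPEN
  event#12 t=38ms outcome=S: state=OPEN
  event#13 t=39ms outcome=S: state=OPEN
  event#14 t=40ms outcome=F: state=OPEN
  event#15 t=42ms outcome=S: state=CLOSED
  event#16 t=43ms outcome=F: state=CLOSED
  event#17 t=46ms outcome=F: state=OPEN

Answer: COOOOOOCCOOOOOCCO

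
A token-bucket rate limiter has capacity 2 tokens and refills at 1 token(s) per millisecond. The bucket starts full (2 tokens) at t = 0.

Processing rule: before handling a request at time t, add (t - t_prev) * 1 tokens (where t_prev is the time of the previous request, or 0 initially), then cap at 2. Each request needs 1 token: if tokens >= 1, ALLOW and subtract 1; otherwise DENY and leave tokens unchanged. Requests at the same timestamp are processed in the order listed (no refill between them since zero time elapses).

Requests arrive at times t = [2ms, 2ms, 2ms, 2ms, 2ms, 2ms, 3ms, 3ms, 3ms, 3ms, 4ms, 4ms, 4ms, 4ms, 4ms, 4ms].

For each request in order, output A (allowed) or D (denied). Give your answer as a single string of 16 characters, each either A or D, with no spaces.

Simulating step by step:
  req#1 t=2ms: ALLOW
  req#2 t=2ms: ALLOW
  req#3 t=2ms: DENY
  req#4 t=2ms: DENY
  req#5 t=2ms: DENY
  req#6 t=2ms: DENY
  req#7 t=3ms: ALLOW
  req#8 t=3ms: DENY
  req#9 t=3ms: DENY
  req#10 t=3ms: DENY
  req#11 t=4ms: ALLOW
  req#12 t=4ms: DENY
  req#13 t=4ms: DENY
  req#14 t=4ms: DENY
  req#15 t=4ms: DENY
  req#16 t=4ms: DENY

Answer: AADDDDADDDADDDDD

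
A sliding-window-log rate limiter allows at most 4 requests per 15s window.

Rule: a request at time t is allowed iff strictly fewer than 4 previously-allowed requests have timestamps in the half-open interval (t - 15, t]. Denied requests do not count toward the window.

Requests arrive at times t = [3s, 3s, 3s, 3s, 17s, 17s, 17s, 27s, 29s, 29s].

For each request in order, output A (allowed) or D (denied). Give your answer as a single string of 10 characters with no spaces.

Answer: AAAADDDAAA

Derivation:
Tracking allowed requests in the window:
  req#1 t=3s: ALLOW
  req#2 t=3s: ALLOW
  req#3 t=3s: ALLOW
  req#4 t=3s: ALLOW
  req#5 t=17s: DENY
  req#6 t=17s: DENY
  req#7 t=17s: DENY
  req#8 t=27s: ALLOW
  req#9 t=29s: ALLOW
  req#10 t=29s: ALLOW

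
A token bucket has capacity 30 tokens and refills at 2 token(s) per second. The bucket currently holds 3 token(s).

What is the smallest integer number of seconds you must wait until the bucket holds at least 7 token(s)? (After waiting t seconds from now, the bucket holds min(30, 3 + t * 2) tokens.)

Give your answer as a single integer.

Need 3 + t * 2 >= 7, so t >= 4/2.
Smallest integer t = ceil(4/2) = 2.

Answer: 2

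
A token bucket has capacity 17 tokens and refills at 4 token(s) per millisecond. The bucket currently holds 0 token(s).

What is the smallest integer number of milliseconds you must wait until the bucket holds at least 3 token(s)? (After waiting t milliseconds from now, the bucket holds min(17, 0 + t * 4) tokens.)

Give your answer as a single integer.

Answer: 1

Derivation:
Need 0 + t * 4 >= 3, so t >= 3/4.
Smallest integer t = ceil(3/4) = 1.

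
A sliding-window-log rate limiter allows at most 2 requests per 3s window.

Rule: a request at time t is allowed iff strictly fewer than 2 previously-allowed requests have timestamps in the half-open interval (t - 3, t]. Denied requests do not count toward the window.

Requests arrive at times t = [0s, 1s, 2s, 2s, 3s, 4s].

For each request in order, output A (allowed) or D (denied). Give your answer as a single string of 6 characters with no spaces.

Answer: AADDAA

Derivation:
Tracking allowed requests in the window:
  req#1 t=0s: ALLOW
  req#2 t=1s: ALLOW
  req#3 t=2s: DENY
  req#4 t=2s: DENY
  req#5 t=3s: ALLOW
  req#6 t=4s: ALLOW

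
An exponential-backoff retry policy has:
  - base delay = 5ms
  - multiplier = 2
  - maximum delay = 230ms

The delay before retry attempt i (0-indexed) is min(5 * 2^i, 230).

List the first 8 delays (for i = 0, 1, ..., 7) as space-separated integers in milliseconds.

Computing each delay:
  i=0: min(5*2^0, 230) = 5
  i=1: min(5*2^1, 230) = 10
  i=2: min(5*2^2, 230) = 20
  i=3: min(5*2^3, 230) = 40
  i=4: min(5*2^4, 230) = 80
  i=5: min(5*2^5, 230) = 160
  i=6: min(5*2^6, 230) = 230
  i=7: min(5*2^7, 230) = 230

Answer: 5 10 20 40 80 160 230 230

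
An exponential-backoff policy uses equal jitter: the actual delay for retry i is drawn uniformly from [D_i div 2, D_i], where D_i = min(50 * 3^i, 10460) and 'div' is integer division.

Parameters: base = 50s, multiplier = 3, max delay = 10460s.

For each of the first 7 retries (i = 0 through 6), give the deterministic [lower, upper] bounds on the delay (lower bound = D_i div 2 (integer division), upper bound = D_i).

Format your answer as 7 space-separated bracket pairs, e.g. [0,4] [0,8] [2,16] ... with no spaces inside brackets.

Answer: [25,50] [75,150] [225,450] [675,1350] [2025,4050] [5230,10460] [5230,10460]

Derivation:
Computing bounds per retry:
  i=0: D_i=min(50*3^0,10460)=50, bounds=[25,50]
  i=1: D_i=min(50*3^1,10460)=150, bounds=[75,150]
  i=2: D_i=min(50*3^2,10460)=450, bounds=[225,450]
  i=3: D_i=min(50*3^3,10460)=1350, bounds=[675,1350]
  i=4: D_i=min(50*3^4,10460)=4050, bounds=[2025,4050]
  i=5: D_i=min(50*3^5,10460)=10460, bounds=[5230,10460]
  i=6: D_i=min(50*3^6,10460)=10460, bounds=[5230,10460]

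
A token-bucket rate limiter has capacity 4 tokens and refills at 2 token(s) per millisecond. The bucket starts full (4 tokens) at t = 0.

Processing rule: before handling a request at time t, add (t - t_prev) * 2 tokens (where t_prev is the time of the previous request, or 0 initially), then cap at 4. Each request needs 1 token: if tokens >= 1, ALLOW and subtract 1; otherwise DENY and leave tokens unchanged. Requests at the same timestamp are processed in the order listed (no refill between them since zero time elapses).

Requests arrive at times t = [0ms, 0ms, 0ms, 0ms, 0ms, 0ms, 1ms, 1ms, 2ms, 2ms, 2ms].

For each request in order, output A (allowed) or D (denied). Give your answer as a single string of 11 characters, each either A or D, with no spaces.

Simulating step by step:
  req#1 t=0ms: ALLOW
  req#2 t=0ms: ALLOW
  req#3 t=0ms: ALLOW
  req#4 t=0ms: ALLOW
  req#5 t=0ms: DENY
  req#6 t=0ms: DENY
  req#7 t=1ms: ALLOW
  req#8 t=1ms: ALLOW
  req#9 t=2ms: ALLOW
  req#10 t=2ms: ALLOW
  req#11 t=2ms: DENY

Answer: AAAADDAAAAD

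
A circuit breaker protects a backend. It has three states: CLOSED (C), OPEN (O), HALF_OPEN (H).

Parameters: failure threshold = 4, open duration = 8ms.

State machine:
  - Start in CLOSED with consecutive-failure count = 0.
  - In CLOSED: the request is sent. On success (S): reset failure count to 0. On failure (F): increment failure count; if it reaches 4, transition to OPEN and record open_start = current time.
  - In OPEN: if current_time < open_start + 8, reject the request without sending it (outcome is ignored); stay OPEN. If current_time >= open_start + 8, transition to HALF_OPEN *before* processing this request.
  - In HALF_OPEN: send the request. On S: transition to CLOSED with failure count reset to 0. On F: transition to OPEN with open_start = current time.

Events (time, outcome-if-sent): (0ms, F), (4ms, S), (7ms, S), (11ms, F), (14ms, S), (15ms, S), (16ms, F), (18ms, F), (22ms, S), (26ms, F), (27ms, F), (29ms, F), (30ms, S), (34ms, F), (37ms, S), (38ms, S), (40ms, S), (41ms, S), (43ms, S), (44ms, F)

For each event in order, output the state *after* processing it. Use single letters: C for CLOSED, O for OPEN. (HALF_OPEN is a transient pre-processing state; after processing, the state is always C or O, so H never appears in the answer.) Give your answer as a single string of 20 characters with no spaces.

Answer: CCCCCCCCCCCCCCCCCCCC

Derivation:
State after each event:
  event#1 t=0ms outcome=F: state=CLOSED
  event#2 t=4ms outcome=S: state=CLOSED
  event#3 t=7ms outcome=S: state=CLOSED
  event#4 t=11ms outcome=F: state=CLOSED
  event#5 t=14ms outcome=S: state=CLOSED
  event#6 t=15ms outcome=S: state=CLOSED
  event#7 t=16ms outcome=F: state=CLOSED
  event#8 t=18ms outcome=F: state=CLOSED
  event#9 t=22ms outcome=S: state=CLOSED
  event#10 t=26ms outcome=F: state=CLOSED
  event#11 t=27ms outcome=F: state=CLOSED
  event#12 t=29ms outcome=F: state=CLOSED
  event#13 t=30ms outcome=S: state=CLOSED
  event#14 t=34ms outcome=F: state=CLOSED
  event#15 t=37ms outcome=S: state=CLOSED
  event#16 t=38ms outcome=S: state=CLOSED
  event#17 t=40ms outcome=S: state=CLOSED
  event#18 t=41ms outcome=S: state=CLOSED
  event#19 t=43ms outcome=S: state=CLOSED
  event#20 t=44ms outcome=F: state=CLOSED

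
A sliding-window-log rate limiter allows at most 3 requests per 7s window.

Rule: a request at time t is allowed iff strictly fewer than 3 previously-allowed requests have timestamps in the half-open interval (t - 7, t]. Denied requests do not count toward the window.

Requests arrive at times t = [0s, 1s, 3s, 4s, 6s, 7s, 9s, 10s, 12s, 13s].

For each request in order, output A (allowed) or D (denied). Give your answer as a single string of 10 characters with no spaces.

Tracking allowed requests in the window:
  req#1 t=0s: ALLOW
  req#2 t=1s: ALLOW
  req#3 t=3s: ALLOW
  req#4 t=4s: DENY
  req#5 t=6s: DENY
  req#6 t=7s: ALLOW
  req#7 t=9s: ALLOW
  req#8 t=10s: ALLOW
  req#9 t=12s: DENY
  req#10 t=13s: DENY

Answer: AAADDAAADD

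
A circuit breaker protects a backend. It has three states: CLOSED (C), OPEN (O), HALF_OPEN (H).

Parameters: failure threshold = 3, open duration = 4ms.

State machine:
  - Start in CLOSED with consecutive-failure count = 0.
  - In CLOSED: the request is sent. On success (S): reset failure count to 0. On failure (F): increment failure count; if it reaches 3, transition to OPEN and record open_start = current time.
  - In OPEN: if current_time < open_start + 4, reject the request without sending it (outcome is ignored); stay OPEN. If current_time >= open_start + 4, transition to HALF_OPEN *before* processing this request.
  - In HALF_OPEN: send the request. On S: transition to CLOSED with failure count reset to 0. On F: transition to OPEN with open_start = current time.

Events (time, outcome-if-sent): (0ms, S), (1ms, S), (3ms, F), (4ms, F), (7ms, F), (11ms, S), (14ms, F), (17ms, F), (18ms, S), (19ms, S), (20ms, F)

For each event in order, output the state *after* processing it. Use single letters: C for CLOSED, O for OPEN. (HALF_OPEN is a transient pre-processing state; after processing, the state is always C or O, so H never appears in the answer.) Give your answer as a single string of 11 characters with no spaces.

State after each event:
  event#1 t=0ms outcome=S: state=CLOSED
  event#2 t=1ms outcome=S: state=CLOSED
  event#3 t=3ms outcome=F: state=CLOSED
  event#4 t=4ms outcome=F: state=CLOSED
  event#5 t=7ms outcome=F: state=OPEN
  event#6 t=11ms outcome=S: state=CLOSED
  event#7 t=14ms outcome=F: state=CLOSED
  event#8 t=17ms outcome=F: state=CLOSED
  event#9 t=18ms outcome=S: state=CLOSED
  event#10 t=19ms outcome=S: state=CLOSED
  event#11 t=20ms outcome=F: state=CLOSED

Answer: CCCCOCCCCCC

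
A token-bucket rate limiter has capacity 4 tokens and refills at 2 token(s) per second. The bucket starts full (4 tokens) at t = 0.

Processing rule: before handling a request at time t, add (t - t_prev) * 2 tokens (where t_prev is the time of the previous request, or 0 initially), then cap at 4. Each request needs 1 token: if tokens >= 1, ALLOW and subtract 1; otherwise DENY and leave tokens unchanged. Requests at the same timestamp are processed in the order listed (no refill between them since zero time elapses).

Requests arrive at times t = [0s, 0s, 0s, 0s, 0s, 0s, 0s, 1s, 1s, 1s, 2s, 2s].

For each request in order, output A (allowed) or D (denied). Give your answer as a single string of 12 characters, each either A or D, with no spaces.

Answer: AAAADDDAADAA

Derivation:
Simulating step by step:
  req#1 t=0s: ALLOW
  req#2 t=0s: ALLOW
  req#3 t=0s: ALLOW
  req#4 t=0s: ALLOW
  req#5 t=0s: DENY
  req#6 t=0s: DENY
  req#7 t=0s: DENY
  req#8 t=1s: ALLOW
  req#9 t=1s: ALLOW
  req#10 t=1s: DENY
  req#11 t=2s: ALLOW
  req#12 t=2s: ALLOW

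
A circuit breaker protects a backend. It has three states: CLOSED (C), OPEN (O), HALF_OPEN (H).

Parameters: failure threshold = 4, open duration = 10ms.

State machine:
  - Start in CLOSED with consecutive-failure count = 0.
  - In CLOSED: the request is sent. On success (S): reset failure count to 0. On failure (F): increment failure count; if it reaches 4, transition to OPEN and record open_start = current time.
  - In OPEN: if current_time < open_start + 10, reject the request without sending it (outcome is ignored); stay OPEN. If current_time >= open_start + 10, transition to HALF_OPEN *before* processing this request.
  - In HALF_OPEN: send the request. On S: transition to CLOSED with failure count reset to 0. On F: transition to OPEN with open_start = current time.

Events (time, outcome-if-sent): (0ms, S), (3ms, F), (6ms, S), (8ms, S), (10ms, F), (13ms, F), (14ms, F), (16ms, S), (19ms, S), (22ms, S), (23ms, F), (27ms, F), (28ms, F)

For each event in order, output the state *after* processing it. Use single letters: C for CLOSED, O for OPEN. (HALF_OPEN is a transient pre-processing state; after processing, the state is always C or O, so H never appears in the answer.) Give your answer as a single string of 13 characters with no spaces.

Answer: CCCCCCCCCCCCC

Derivation:
State after each event:
  event#1 t=0ms outcome=S: state=CLOSED
  event#2 t=3ms outcome=F: state=CLOSED
  event#3 t=6ms outcome=S: state=CLOSED
  event#4 t=8ms outcome=S: state=CLOSED
  event#5 t=10ms outcome=F: state=CLOSED
  event#6 t=13ms outcome=F: state=CLOSED
  event#7 t=14ms outcome=F: state=CLOSED
  event#8 t=16ms outcome=S: state=CLOSED
  event#9 t=19ms outcome=S: state=CLOSED
  event#10 t=22ms outcome=S: state=CLOSED
  event#11 t=23ms outcome=F: state=CLOSED
  event#12 t=27ms outcome=F: state=CLOSED
  event#13 t=28ms outcome=F: state=CLOSED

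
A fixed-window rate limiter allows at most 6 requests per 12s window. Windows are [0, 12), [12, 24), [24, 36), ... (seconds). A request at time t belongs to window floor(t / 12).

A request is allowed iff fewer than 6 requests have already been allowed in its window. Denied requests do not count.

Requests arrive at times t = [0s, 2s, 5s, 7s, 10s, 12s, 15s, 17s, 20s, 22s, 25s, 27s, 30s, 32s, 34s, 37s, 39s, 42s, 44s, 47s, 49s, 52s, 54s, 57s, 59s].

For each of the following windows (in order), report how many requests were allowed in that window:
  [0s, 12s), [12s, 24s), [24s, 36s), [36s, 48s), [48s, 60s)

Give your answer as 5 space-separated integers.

Answer: 5 5 5 5 5

Derivation:
Processing requests:
  req#1 t=0s (window 0): ALLOW
  req#2 t=2s (window 0): ALLOW
  req#3 t=5s (window 0): ALLOW
  req#4 t=7s (window 0): ALLOW
  req#5 t=10s (window 0): ALLOW
  req#6 t=12s (window 1): ALLOW
  req#7 t=15s (window 1): ALLOW
  req#8 t=17s (window 1): ALLOW
  req#9 t=20s (window 1): ALLOW
  req#10 t=22s (window 1): ALLOW
  req#11 t=25s (window 2): ALLOW
  req#12 t=27s (window 2): ALLOW
  req#13 t=30s (window 2): ALLOW
  req#14 t=32s (window 2): ALLOW
  req#15 t=34s (window 2): ALLOW
  req#16 t=37s (window 3): ALLOW
  req#17 t=39s (window 3): ALLOW
  req#18 t=42s (window 3): ALLOW
  req#19 t=44s (window 3): ALLOW
  req#20 t=47s (window 3): ALLOW
  req#21 t=49s (window 4): ALLOW
  req#22 t=52s (window 4): ALLOW
  req#23 t=54s (window 4): ALLOW
  req#24 t=57s (window 4): ALLOW
  req#25 t=59s (window 4): ALLOW

Allowed counts by window: 5 5 5 5 5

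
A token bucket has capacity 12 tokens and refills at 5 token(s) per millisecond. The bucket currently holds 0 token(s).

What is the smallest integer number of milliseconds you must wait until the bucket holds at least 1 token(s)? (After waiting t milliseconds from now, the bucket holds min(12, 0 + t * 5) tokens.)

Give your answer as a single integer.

Answer: 1

Derivation:
Need 0 + t * 5 >= 1, so t >= 1/5.
Smallest integer t = ceil(1/5) = 1.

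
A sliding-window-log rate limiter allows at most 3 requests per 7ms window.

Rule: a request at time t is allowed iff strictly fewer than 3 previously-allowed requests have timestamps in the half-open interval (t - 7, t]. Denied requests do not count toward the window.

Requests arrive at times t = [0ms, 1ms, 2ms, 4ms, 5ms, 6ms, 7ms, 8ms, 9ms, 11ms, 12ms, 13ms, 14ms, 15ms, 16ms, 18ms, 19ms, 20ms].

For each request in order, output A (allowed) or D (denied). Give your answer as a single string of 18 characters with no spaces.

Answer: AAADDDAAADDDAAADDD

Derivation:
Tracking allowed requests in the window:
  req#1 t=0ms: ALLOW
  req#2 t=1ms: ALLOW
  req#3 t=2ms: ALLOW
  req#4 t=4ms: DENY
  req#5 t=5ms: DENY
  req#6 t=6ms: DENY
  req#7 t=7ms: ALLOW
  req#8 t=8ms: ALLOW
  req#9 t=9ms: ALLOW
  req#10 t=11ms: DENY
  req#11 t=12ms: DENY
  req#12 t=13ms: DENY
  req#13 t=14ms: ALLOW
  req#14 t=15ms: ALLOW
  req#15 t=16ms: ALLOW
  req#16 t=18ms: DENY
  req#17 t=19ms: DENY
  req#18 t=20ms: DENY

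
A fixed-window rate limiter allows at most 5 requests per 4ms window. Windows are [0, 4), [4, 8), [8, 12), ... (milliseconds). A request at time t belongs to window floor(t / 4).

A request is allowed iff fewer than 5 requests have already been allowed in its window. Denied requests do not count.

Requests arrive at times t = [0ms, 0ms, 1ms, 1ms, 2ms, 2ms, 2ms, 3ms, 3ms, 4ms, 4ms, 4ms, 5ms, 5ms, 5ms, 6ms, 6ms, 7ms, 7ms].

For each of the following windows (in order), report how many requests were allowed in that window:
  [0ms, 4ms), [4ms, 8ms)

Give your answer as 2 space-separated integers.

Processing requests:
  req#1 t=0ms (window 0): ALLOW
  req#2 t=0ms (window 0): ALLOW
  req#3 t=1ms (window 0): ALLOW
  req#4 t=1ms (window 0): ALLOW
  req#5 t=2ms (window 0): ALLOW
  req#6 t=2ms (window 0): DENY
  req#7 t=2ms (window 0): DENY
  req#8 t=3ms (window 0): DENY
  req#9 t=3ms (window 0): DENY
  req#10 t=4ms (window 1): ALLOW
  req#11 t=4ms (window 1): ALLOW
  req#12 t=4ms (window 1): ALLOW
  req#13 t=5ms (window 1): ALLOW
  req#14 t=5ms (window 1): ALLOW
  req#15 t=5ms (window 1): DENY
  req#16 t=6ms (window 1): DENY
  req#17 t=6ms (window 1): DENY
  req#18 t=7ms (window 1): DENY
  req#19 t=7ms (window 1): DENY

Allowed counts by window: 5 5

Answer: 5 5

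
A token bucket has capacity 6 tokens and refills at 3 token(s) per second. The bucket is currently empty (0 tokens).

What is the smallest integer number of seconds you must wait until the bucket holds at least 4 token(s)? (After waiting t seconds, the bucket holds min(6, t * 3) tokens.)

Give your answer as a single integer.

Answer: 2

Derivation:
Need t * 3 >= 4, so t >= 4/3.
Smallest integer t = ceil(4/3) = 2.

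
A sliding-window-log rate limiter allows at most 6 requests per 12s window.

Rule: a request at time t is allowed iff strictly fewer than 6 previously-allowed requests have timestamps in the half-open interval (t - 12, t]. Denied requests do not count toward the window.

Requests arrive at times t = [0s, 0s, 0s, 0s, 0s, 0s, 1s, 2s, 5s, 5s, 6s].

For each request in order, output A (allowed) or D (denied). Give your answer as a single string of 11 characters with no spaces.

Answer: AAAAAADDDDD

Derivation:
Tracking allowed requests in the window:
  req#1 t=0s: ALLOW
  req#2 t=0s: ALLOW
  req#3 t=0s: ALLOW
  req#4 t=0s: ALLOW
  req#5 t=0s: ALLOW
  req#6 t=0s: ALLOW
  req#7 t=1s: DENY
  req#8 t=2s: DENY
  req#9 t=5s: DENY
  req#10 t=5s: DENY
  req#11 t=6s: DENY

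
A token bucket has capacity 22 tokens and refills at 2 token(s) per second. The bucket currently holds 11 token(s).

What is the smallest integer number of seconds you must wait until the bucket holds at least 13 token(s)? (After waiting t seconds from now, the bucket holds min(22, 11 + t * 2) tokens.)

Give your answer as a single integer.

Need 11 + t * 2 >= 13, so t >= 2/2.
Smallest integer t = ceil(2/2) = 1.

Answer: 1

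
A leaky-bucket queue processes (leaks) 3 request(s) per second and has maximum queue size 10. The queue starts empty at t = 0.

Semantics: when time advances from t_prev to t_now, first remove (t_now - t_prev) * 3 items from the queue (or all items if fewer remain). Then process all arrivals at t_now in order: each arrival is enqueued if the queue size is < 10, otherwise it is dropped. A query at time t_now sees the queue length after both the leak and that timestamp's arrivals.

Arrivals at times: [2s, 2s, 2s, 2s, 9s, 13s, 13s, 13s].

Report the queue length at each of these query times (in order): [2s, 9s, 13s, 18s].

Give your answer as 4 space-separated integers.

Queue lengths at query times:
  query t=2s: backlog = 4
  query t=9s: backlog = 1
  query t=13s: backlog = 3
  query t=18s: backlog = 0

Answer: 4 1 3 0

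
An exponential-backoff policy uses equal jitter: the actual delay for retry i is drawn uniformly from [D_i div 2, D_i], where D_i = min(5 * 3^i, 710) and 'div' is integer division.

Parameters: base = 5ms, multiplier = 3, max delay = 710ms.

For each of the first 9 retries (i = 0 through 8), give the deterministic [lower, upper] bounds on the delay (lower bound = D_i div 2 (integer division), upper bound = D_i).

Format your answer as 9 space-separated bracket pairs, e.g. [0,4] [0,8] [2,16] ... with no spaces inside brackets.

Computing bounds per retry:
  i=0: D_i=min(5*3^0,710)=5, bounds=[2,5]
  i=1: D_i=min(5*3^1,710)=15, bounds=[7,15]
  i=2: D_i=min(5*3^2,710)=45, bounds=[22,45]
  i=3: D_i=min(5*3^3,710)=135, bounds=[67,135]
  i=4: D_i=min(5*3^4,710)=405, bounds=[202,405]
  i=5: D_i=min(5*3^5,710)=710, bounds=[355,710]
  i=6: D_i=min(5*3^6,710)=710, bounds=[355,710]
  i=7: D_i=min(5*3^7,710)=710, bounds=[355,710]
  i=8: D_i=min(5*3^8,710)=710, bounds=[355,710]

Answer: [2,5] [7,15] [22,45] [67,135] [202,405] [355,710] [355,710] [355,710] [355,710]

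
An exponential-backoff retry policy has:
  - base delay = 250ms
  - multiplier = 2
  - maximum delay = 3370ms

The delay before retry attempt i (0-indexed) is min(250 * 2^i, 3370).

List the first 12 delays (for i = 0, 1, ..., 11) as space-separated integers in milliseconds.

Computing each delay:
  i=0: min(250*2^0, 3370) = 250
  i=1: min(250*2^1, 3370) = 500
  i=2: min(250*2^2, 3370) = 1000
  i=3: min(250*2^3, 3370) = 2000
  i=4: min(250*2^4, 3370) = 3370
  i=5: min(250*2^5, 3370) = 3370
  i=6: min(250*2^6, 3370) = 3370
  i=7: min(250*2^7, 3370) = 3370
  i=8: min(250*2^8, 3370) = 3370
  i=9: min(250*2^9, 3370) = 3370
  i=10: min(250*2^10, 3370) = 3370
  i=11: min(250*2^11, 3370) = 3370

Answer: 250 500 1000 2000 3370 3370 3370 3370 3370 3370 3370 3370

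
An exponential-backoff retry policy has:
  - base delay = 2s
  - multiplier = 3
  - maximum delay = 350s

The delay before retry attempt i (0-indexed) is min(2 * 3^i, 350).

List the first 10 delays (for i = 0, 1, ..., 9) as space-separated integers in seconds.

Answer: 2 6 18 54 162 350 350 350 350 350

Derivation:
Computing each delay:
  i=0: min(2*3^0, 350) = 2
  i=1: min(2*3^1, 350) = 6
  i=2: min(2*3^2, 350) = 18
  i=3: min(2*3^3, 350) = 54
  i=4: min(2*3^4, 350) = 162
  i=5: min(2*3^5, 350) = 350
  i=6: min(2*3^6, 350) = 350
  i=7: min(2*3^7, 350) = 350
  i=8: min(2*3^8, 350) = 350
  i=9: min(2*3^9, 350) = 350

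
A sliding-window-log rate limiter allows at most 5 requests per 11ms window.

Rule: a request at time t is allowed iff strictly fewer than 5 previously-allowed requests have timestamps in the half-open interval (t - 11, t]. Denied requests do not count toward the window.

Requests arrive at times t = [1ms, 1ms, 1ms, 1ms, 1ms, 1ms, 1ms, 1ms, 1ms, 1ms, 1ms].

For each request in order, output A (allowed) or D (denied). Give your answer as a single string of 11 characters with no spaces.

Answer: AAAAADDDDDD

Derivation:
Tracking allowed requests in the window:
  req#1 t=1ms: ALLOW
  req#2 t=1ms: ALLOW
  req#3 t=1ms: ALLOW
  req#4 t=1ms: ALLOW
  req#5 t=1ms: ALLOW
  req#6 t=1ms: DENY
  req#7 t=1ms: DENY
  req#8 t=1ms: DENY
  req#9 t=1ms: DENY
  req#10 t=1ms: DENY
  req#11 t=1ms: DENY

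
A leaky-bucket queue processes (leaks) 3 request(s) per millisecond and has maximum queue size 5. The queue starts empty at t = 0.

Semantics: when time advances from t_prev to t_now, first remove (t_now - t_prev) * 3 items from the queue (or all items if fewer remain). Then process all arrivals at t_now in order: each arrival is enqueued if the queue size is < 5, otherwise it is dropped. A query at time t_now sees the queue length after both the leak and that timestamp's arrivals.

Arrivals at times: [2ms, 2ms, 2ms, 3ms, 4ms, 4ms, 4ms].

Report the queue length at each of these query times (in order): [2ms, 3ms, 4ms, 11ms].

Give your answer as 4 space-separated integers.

Answer: 3 1 3 0

Derivation:
Queue lengths at query times:
  query t=2ms: backlog = 3
  query t=3ms: backlog = 1
  query t=4ms: backlog = 3
  query t=11ms: backlog = 0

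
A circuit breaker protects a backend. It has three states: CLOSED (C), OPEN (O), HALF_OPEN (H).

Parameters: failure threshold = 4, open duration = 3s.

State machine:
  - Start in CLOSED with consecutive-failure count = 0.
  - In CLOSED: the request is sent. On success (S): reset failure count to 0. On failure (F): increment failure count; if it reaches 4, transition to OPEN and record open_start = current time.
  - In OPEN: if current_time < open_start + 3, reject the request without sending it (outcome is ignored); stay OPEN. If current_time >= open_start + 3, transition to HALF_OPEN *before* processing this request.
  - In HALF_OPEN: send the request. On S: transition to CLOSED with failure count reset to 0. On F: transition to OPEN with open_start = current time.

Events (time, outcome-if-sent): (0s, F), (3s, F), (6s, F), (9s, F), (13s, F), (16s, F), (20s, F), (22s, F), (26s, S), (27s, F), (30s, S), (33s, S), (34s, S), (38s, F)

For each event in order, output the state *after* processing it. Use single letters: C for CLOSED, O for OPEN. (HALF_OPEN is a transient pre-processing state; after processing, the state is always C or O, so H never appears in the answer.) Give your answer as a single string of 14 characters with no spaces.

State after each event:
  event#1 t=0s outcome=F: state=CLOSED
  event#2 t=3s outcome=F: state=CLOSED
  event#3 t=6s outcome=F: state=CLOSED
  event#4 t=9s outcome=F: state=OPEN
  event#5 t=13s outcome=F: state=OPEN
  event#6 t=16s outcome=F: state=OPEN
  event#7 t=20s outcome=F: state=OPEN
  event#8 t=22s outcome=F: state=OPEN
  event#9 t=26s outcome=S: state=CLOSED
  event#10 t=27s outcome=F: state=CLOSED
  event#11 t=30s outcome=S: state=CLOSED
  event#12 t=33s outcome=S: state=CLOSED
  event#13 t=34s outcome=S: state=CLOSED
  event#14 t=38s outcome=F: state=CLOSED

Answer: CCCOOOOOCCCCCC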